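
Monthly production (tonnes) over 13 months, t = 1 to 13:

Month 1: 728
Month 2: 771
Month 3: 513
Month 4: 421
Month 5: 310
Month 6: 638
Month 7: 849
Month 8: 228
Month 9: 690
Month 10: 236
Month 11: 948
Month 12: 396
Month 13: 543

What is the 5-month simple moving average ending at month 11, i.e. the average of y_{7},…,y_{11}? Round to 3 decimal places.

590.200

Sum of periods 7–11: 849 + 228 + 690 + 236 + 948 = 2951
Divide by 5: 2951 / 5 = 590.200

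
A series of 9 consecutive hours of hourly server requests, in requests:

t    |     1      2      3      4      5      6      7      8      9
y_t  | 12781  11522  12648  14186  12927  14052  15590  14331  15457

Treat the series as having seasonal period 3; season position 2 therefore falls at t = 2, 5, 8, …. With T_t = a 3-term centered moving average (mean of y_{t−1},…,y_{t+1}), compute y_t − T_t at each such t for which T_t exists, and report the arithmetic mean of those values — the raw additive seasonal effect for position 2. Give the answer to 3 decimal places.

Season position 2 occurs at t = 2, 5, 8 (where T_t is defined).
t=2: T_2 = 12317.00000; y_2 − T_2 = 11522 − 12317.00000 = -795.00000
t=5: T_5 = 13721.66667; y_5 − T_5 = 12927 − 13721.66667 = -794.66667
t=8: T_8 = 15126.00000; y_8 − T_8 = 14331 − 15126.00000 = -795.00000
Mean deviation: (-795.00000 + -794.66667 + -795.00000) / 3 = -794.889

-794.889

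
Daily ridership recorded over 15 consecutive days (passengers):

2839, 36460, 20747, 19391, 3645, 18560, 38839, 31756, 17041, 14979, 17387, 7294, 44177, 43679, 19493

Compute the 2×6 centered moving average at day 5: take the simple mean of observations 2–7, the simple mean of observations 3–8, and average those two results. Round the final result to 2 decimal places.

Sum over 2–7: 36460 + 20747 + 19391 + 3645 + 18560 + 38839 = 137642
Sum over 3–8: 20747 + 19391 + 3645 + 18560 + 38839 + 31756 = 132938
CMA at t=5 = (137642 + 132938) / (2·6) = 270580 / 12 = 22548.33

22548.33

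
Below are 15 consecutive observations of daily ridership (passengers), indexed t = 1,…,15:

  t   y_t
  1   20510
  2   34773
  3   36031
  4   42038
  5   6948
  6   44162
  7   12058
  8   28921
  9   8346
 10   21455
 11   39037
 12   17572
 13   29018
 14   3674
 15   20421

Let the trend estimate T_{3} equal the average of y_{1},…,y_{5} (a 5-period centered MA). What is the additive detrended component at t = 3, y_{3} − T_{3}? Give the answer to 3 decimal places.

Trend T_3 = (20510 + 34773 + 36031 + 42038 + 6948) / 5 = 140300/5 = 28060.00000
Detrended value: 36031 − 28060.00000 = 7971.000

7971.000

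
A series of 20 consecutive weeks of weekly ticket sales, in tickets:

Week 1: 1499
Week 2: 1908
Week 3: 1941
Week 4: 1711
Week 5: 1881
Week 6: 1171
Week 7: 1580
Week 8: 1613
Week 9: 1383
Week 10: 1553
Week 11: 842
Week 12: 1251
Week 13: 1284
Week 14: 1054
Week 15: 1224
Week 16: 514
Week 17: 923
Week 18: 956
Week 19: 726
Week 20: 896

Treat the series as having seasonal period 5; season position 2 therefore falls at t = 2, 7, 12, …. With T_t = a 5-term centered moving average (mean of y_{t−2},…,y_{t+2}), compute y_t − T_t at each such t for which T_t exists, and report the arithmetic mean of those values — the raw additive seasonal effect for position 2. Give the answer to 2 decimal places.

Season position 2 occurs at t = 7, 12, 17 (where T_t is defined).
t=7: T_7 = 1525.6000; y_7 − T_7 = 1580 − 1525.6000 = 54.4000
t=12: T_12 = 1196.8000; y_12 − T_12 = 1251 − 1196.8000 = 54.2000
t=17: T_17 = 868.6000; y_17 − T_17 = 923 − 868.6000 = 54.4000
Mean deviation: (54.4000 + 54.2000 + 54.4000) / 3 = 54.33

54.33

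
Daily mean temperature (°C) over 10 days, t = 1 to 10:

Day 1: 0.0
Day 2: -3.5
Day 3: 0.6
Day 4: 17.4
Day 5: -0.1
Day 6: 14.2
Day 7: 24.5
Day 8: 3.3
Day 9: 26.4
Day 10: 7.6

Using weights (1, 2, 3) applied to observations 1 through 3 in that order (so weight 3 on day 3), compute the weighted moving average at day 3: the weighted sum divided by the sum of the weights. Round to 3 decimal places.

Weighted sum: 1·0.0 + 2·-3.5 + 3·0.6 = 0.0 + -7.0 + 1.8 = -5.2
Weight total: 1 + 2 + 3 = 6
WMA = -5.2 / 6 = -0.867

-0.867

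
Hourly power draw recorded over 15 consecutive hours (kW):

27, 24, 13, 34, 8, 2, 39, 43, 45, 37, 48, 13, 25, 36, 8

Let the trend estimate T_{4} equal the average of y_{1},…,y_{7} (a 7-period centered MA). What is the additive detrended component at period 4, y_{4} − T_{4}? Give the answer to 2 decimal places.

13.00

Trend T_4 = (27 + 24 + 13 + 34 + 8 + 2 + 39) / 7 = 147/7 = 21.0000
Detrended value: 34 − 21.0000 = 13.00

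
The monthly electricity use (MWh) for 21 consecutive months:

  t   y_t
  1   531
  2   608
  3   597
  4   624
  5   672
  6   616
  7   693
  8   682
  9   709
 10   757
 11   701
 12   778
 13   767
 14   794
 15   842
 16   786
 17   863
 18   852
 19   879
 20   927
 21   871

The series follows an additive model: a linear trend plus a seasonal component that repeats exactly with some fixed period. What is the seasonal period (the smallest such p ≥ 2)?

5

First differences y_{t+1} − y_t: 77, -11, 27, 48, -56, 77, -11, 27, 48, -56, 77, -11, …
The difference pattern repeats every 5 terms and not for any smaller step, so p = 5.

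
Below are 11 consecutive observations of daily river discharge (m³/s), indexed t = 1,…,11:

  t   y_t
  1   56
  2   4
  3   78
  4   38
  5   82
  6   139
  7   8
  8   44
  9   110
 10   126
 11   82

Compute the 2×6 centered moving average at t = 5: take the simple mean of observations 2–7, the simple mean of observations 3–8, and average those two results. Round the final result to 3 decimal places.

Sum over 2–7: 4 + 78 + 38 + 82 + 139 + 8 = 349
Sum over 3–8: 78 + 38 + 82 + 139 + 8 + 44 = 389
CMA at t=5 = (349 + 389) / (2·6) = 738 / 12 = 61.500

61.500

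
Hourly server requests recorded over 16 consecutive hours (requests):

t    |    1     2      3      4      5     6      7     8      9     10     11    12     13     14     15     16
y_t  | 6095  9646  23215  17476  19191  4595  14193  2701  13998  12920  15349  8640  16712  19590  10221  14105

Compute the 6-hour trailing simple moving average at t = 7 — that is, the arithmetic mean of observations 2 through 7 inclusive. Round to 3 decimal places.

Sum of periods 2–7: 9646 + 23215 + 17476 + 19191 + 4595 + 14193 = 88316
Divide by 6: 88316 / 6 = 14719.333

14719.333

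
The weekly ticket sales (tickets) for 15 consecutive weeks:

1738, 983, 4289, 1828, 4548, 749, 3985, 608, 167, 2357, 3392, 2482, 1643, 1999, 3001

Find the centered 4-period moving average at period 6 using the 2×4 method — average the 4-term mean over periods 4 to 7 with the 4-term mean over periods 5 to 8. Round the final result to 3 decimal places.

2625.000

Sum over 4–7: 1828 + 4548 + 749 + 3985 = 11110
Sum over 5–8: 4548 + 749 + 3985 + 608 = 9890
CMA at t=6 = (11110 + 9890) / (2·4) = 21000 / 8 = 2625.000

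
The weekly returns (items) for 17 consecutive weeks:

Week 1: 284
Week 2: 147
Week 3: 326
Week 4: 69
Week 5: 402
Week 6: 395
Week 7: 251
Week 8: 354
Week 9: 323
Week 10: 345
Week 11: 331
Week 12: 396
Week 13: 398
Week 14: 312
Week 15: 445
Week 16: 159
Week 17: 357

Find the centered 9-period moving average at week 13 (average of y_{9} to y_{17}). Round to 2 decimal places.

Sum of periods 9–17: 323 + 345 + 331 + 396 + 398 + 312 + 445 + 159 + 357 = 3066
Divide by 9: 3066 / 9 = 340.67

340.67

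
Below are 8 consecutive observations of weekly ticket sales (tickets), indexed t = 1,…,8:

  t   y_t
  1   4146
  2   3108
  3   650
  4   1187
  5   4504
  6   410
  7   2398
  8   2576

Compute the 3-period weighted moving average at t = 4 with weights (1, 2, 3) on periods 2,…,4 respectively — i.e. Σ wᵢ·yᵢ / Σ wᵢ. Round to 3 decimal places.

Weighted sum: 1·3108 + 2·650 + 3·1187 = 3108 + 1300 + 3561 = 7969
Weight total: 1 + 2 + 3 = 6
WMA = 7969 / 6 = 1328.167

1328.167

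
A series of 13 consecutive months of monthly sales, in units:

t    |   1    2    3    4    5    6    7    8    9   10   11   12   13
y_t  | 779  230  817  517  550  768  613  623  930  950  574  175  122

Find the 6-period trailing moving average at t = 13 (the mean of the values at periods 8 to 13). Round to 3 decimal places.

Sum of periods 8–13: 623 + 930 + 950 + 574 + 175 + 122 = 3374
Divide by 6: 3374 / 6 = 562.333

562.333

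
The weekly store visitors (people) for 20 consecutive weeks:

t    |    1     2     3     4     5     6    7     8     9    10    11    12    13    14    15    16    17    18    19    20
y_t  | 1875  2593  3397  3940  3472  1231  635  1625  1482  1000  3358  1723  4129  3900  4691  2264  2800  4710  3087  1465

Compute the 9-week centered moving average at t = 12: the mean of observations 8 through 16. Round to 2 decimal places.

2685.78

Sum of periods 8–16: 1625 + 1482 + 1000 + 3358 + 1723 + 4129 + 3900 + 4691 + 2264 = 24172
Divide by 9: 24172 / 9 = 2685.78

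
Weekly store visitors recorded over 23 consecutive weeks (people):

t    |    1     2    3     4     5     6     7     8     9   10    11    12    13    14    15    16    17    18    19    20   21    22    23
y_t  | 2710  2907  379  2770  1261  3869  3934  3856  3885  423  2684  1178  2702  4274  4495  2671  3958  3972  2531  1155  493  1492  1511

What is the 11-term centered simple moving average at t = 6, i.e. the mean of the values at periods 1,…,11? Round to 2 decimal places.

2607.09

Sum of periods 1–11: 2710 + 2907 + 379 + 2770 + 1261 + 3869 + 3934 + 3856 + 3885 + 423 + 2684 = 28678
Divide by 11: 28678 / 11 = 2607.09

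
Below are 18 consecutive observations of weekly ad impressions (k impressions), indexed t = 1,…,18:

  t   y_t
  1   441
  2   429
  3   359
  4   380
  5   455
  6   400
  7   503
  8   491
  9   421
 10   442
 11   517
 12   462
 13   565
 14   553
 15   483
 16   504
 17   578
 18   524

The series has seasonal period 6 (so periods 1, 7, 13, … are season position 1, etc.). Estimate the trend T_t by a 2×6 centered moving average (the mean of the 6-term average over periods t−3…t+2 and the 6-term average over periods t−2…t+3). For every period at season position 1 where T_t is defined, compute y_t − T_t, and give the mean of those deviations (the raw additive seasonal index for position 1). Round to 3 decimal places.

Season position 1 occurs at t = 7, 13 (where T_t is defined).
t=7: T_7 = 446.83333; y_7 − T_7 = 503 − 446.83333 = 56.16667
t=13: T_13 = 508.83333; y_13 − T_13 = 565 − 508.83333 = 56.16667
Mean deviation: (56.16667 + 56.16667) / 2 = 56.167

56.167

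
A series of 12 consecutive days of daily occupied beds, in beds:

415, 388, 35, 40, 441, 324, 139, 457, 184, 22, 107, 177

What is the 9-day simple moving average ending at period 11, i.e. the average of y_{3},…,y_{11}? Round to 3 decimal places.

194.333

Sum of periods 3–11: 35 + 40 + 441 + 324 + 139 + 457 + 184 + 22 + 107 = 1749
Divide by 9: 1749 / 9 = 194.333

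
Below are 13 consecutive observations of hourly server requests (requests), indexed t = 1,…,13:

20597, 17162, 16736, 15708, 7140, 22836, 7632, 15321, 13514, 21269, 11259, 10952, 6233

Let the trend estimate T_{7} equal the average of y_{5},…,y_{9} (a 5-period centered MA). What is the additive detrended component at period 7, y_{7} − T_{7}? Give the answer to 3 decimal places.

-5656.600

Trend T_7 = (7140 + 22836 + 7632 + 15321 + 13514) / 5 = 66443/5 = 13288.60000
Detrended value: 7632 − 13288.60000 = -5656.600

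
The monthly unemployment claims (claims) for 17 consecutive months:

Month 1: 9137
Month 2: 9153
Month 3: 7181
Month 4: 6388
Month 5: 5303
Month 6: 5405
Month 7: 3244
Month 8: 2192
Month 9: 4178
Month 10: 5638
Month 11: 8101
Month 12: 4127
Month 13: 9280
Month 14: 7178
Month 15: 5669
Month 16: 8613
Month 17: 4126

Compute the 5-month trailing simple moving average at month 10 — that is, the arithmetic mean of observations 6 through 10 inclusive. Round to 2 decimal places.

Sum of periods 6–10: 5405 + 3244 + 2192 + 4178 + 5638 = 20657
Divide by 5: 20657 / 5 = 4131.40

4131.40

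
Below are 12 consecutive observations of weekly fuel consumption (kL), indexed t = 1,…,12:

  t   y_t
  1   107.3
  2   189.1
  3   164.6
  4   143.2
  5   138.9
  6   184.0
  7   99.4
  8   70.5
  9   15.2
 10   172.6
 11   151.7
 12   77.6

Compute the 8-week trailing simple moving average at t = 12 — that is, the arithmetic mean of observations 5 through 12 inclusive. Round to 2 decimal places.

Sum of periods 5–12: 138.9 + 184.0 + 99.4 + 70.5 + 15.2 + 172.6 + 151.7 + 77.6 = 909.9
Divide by 8: 909.9 / 8 = 113.74

113.74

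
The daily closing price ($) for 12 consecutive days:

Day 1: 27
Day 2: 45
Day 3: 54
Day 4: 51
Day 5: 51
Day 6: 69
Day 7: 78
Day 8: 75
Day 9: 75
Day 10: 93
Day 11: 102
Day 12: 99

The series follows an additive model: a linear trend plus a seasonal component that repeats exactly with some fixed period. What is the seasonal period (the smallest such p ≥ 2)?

4

First differences y_{t+1} − y_t: 18, 9, -3, 0, 18, 9, -3, 0, 18, 9, …
The difference pattern repeats every 4 terms and not for any smaller step, so p = 4.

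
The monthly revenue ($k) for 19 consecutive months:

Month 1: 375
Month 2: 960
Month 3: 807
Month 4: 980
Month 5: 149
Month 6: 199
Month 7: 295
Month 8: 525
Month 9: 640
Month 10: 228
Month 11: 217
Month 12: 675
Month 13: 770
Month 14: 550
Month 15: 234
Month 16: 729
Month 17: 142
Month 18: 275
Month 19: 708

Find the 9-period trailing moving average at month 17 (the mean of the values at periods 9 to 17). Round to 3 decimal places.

Sum of periods 9–17: 640 + 228 + 217 + 675 + 770 + 550 + 234 + 729 + 142 = 4185
Divide by 9: 4185 / 9 = 465.000

465.000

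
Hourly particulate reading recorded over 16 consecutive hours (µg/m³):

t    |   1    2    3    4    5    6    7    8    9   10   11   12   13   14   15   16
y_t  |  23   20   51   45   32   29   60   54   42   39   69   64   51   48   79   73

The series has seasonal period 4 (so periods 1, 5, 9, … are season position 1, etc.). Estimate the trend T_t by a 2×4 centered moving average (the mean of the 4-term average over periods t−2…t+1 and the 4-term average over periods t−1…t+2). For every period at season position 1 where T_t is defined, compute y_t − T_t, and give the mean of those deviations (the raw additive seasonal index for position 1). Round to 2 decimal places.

-8.17

Season position 1 occurs at t = 5, 9, 13 (where T_t is defined).
t=5: T_5 = 40.3750; y_5 − T_5 = 32 − 40.3750 = -8.3750
t=9: T_9 = 49.8750; y_9 − T_9 = 42 − 49.8750 = -7.8750
t=13: T_13 = 59.2500; y_13 − T_13 = 51 − 59.2500 = -8.2500
Mean deviation: (-8.3750 + -7.8750 + -8.2500) / 3 = -8.17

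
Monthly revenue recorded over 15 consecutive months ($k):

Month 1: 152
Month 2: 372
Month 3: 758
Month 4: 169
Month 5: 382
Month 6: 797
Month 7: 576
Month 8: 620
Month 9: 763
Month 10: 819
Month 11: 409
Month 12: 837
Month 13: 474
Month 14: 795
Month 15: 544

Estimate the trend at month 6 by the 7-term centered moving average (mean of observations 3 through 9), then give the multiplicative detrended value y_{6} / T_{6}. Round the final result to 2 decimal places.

Trend T_6 = (758 + 169 + 382 + 797 + 576 + 620 + 763) / 7 = 4065/7 = 580.7143
Ratio to trend: 797 / 580.7143 = 1.37

1.37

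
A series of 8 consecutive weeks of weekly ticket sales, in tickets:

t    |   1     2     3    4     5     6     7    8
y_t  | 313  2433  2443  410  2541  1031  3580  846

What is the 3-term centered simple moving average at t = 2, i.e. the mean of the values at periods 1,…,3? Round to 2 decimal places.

Sum of periods 1–3: 313 + 2433 + 2443 = 5189
Divide by 3: 5189 / 3 = 1729.67

1729.67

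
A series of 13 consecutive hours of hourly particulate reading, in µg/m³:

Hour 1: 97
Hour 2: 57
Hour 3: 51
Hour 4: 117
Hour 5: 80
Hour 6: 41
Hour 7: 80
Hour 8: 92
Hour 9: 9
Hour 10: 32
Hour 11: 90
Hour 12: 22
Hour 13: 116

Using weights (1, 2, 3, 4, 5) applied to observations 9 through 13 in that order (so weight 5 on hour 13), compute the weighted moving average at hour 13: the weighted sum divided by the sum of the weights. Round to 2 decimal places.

Weighted sum: 1·9 + 2·32 + 3·90 + 4·22 + 5·116 = 9 + 64 + 270 + 88 + 580 = 1011
Weight total: 1 + 2 + 3 + 4 + 5 = 15
WMA = 1011 / 15 = 67.40

67.40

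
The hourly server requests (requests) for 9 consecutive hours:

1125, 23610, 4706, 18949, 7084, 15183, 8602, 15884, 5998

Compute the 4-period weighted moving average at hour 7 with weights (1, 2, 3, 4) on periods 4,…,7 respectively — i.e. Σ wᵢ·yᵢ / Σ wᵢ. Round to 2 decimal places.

Weighted sum: 1·18949 + 2·7084 + 3·15183 + 4·8602 = 18949 + 14168 + 45549 + 34408 = 113074
Weight total: 1 + 2 + 3 + 4 = 10
WMA = 113074 / 10 = 11307.40

11307.40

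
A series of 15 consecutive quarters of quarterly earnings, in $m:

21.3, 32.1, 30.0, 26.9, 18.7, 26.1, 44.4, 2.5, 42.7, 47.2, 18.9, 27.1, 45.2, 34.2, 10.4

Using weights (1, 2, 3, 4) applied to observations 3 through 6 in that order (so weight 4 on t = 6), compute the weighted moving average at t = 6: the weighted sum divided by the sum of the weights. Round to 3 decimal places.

Weighted sum: 1·30.0 + 2·26.9 + 3·18.7 + 4·26.1 = 30.0 + 53.8 + 56.1 + 104.4 = 244.3
Weight total: 1 + 2 + 3 + 4 = 10
WMA = 244.3 / 10 = 24.430

24.430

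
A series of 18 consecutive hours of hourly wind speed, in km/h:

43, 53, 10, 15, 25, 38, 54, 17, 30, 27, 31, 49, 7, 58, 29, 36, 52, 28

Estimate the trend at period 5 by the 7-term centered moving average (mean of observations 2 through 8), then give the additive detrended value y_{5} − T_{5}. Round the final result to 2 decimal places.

-5.29

Trend T_5 = (53 + 10 + 15 + 25 + 38 + 54 + 17) / 7 = 212/7 = 30.2857
Detrended value: 25 − 30.2857 = -5.29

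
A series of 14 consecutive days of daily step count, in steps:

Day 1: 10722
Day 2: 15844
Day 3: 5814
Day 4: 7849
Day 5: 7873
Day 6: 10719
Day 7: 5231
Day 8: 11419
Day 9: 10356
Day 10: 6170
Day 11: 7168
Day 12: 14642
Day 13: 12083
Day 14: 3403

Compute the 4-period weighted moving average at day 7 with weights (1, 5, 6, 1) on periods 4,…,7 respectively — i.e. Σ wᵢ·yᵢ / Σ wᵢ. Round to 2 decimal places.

8981.46

Weighted sum: 1·7849 + 5·7873 + 6·10719 + 1·5231 = 7849 + 39365 + 64314 + 5231 = 116759
Weight total: 1 + 5 + 6 + 1 = 13
WMA = 116759 / 13 = 8981.46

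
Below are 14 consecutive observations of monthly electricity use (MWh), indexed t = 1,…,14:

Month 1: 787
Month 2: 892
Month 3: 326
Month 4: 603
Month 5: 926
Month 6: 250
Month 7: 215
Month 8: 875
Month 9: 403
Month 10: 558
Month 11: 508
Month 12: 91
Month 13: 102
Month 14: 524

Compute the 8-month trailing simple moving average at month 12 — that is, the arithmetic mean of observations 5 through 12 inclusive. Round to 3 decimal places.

478.250

Sum of periods 5–12: 926 + 250 + 215 + 875 + 403 + 558 + 508 + 91 = 3826
Divide by 8: 3826 / 8 = 478.250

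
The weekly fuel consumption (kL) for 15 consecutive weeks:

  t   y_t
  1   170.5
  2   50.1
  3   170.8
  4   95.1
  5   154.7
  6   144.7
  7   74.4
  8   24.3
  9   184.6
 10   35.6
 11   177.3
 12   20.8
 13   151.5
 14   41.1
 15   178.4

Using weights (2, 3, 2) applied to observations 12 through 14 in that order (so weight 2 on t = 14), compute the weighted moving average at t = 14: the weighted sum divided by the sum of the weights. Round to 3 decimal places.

Weighted sum: 2·20.8 + 3·151.5 + 2·41.1 = 41.6 + 454.5 + 82.2 = 578.3
Weight total: 2 + 3 + 2 = 7
WMA = 578.3 / 7 = 82.614

82.614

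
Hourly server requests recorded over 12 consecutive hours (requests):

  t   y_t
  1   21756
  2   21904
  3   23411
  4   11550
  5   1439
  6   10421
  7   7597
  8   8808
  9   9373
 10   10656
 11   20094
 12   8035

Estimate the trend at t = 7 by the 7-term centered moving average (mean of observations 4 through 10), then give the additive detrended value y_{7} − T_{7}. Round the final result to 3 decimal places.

Trend T_7 = (11550 + 1439 + 10421 + 7597 + 8808 + 9373 + 10656) / 7 = 59844/7 = 8549.14286
Detrended value: 7597 − 8549.14286 = -952.143

-952.143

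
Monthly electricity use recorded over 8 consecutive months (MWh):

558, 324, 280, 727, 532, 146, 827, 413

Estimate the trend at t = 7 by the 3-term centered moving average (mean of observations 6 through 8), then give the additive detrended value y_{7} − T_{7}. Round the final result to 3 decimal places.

Trend T_7 = (146 + 827 + 413) / 3 = 1386/3 = 462.00000
Detrended value: 827 − 462.00000 = 365.000

365.000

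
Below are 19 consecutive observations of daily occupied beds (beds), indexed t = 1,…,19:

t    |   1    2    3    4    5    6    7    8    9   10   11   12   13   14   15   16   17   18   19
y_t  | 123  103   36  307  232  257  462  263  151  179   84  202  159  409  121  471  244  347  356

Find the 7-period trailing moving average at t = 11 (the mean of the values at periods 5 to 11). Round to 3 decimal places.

232.571

Sum of periods 5–11: 232 + 257 + 462 + 263 + 151 + 179 + 84 = 1628
Divide by 7: 1628 / 7 = 232.571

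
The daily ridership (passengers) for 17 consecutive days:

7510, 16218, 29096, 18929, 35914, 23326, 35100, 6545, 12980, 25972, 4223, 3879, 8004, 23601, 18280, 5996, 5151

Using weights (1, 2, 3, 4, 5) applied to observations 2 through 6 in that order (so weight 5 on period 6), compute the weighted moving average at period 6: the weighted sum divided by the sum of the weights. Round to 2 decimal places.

26098.87

Weighted sum: 1·16218 + 2·29096 + 3·18929 + 4·35914 + 5·23326 = 16218 + 58192 + 56787 + 143656 + 116630 = 391483
Weight total: 1 + 2 + 3 + 4 + 5 = 15
WMA = 391483 / 15 = 26098.87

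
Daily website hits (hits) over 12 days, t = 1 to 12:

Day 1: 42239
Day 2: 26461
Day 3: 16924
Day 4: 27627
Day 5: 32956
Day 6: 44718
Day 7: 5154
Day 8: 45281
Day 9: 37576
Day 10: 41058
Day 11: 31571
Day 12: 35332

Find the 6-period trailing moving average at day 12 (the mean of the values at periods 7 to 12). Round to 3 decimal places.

Sum of periods 7–12: 5154 + 45281 + 37576 + 41058 + 31571 + 35332 = 195972
Divide by 6: 195972 / 6 = 32662.000

32662.000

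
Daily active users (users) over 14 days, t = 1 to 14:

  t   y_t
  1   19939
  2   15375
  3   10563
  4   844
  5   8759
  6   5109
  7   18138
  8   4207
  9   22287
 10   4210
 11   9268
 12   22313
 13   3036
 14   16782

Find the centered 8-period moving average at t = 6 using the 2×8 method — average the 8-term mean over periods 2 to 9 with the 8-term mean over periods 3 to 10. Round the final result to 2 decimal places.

Sum over 2–9: 15375 + 10563 + 844 + 8759 + 5109 + 18138 + 4207 + 22287 = 85282
Sum over 3–10: 10563 + 844 + 8759 + 5109 + 18138 + 4207 + 22287 + 4210 = 74117
CMA at t=6 = (85282 + 74117) / (2·8) = 159399 / 16 = 9962.44

9962.44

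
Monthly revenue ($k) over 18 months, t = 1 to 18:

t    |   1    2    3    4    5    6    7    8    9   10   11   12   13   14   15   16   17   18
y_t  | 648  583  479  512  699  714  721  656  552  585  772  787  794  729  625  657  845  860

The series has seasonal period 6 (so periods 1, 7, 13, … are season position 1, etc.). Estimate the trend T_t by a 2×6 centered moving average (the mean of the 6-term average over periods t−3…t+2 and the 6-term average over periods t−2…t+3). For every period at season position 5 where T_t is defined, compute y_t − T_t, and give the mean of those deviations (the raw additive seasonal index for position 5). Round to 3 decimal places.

Season position 5 occurs at t = 5, 11 (where T_t is defined).
t=5: T_5 = 624.08333; y_5 − T_5 = 699 − 624.08333 = 74.91667
t=11: T_11 = 697.08333; y_11 − T_11 = 772 − 697.08333 = 74.91667
Mean deviation: (74.91667 + 74.91667) / 2 = 74.917

74.917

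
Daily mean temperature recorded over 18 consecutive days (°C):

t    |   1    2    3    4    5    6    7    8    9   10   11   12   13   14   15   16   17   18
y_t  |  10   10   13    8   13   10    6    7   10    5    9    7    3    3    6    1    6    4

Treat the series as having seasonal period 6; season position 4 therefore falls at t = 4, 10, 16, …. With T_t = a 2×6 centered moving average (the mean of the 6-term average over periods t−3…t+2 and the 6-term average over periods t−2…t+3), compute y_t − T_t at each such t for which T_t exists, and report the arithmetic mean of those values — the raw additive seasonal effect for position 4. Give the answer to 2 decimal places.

-2.21

Season position 4 occurs at t = 4, 10 (where T_t is defined).
t=4: T_4 = 10.3333; y_4 − T_4 = 8 − 10.3333 = -2.3333
t=10: T_10 = 7.0833; y_10 − T_10 = 5 − 7.0833 = -2.0833
Mean deviation: (-2.3333 + -2.0833) / 2 = -2.21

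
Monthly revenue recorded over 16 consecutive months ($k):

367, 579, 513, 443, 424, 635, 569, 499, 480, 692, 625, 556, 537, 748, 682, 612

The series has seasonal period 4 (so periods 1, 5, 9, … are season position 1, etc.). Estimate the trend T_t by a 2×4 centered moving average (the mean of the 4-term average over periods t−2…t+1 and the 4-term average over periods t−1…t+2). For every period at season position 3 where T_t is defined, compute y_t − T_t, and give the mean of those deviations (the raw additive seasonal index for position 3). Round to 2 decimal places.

30.08

Season position 3 occurs at t = 3, 7, 11 (where T_t is defined).
t=3: T_3 = 482.6250; y_3 − T_3 = 513 − 482.6250 = 30.3750
t=7: T_7 = 538.7500; y_7 − T_7 = 569 − 538.7500 = 30.2500
t=11: T_11 = 595.3750; y_11 − T_11 = 625 − 595.3750 = 29.6250
Mean deviation: (30.3750 + 30.2500 + 29.6250) / 3 = 30.08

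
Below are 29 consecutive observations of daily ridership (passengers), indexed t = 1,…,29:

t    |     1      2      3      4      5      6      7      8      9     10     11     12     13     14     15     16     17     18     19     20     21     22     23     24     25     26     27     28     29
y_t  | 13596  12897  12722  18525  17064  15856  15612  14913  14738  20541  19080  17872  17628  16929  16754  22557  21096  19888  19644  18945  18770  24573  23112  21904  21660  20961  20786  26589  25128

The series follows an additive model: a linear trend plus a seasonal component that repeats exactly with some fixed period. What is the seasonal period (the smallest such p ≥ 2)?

6

First differences y_{t+1} − y_t: -699, -175, 5803, -1461, -1208, -244, -699, -175, 5803, -1461, -1208, -244, -699, -175, …
The difference pattern repeats every 6 terms and not for any smaller step, so p = 6.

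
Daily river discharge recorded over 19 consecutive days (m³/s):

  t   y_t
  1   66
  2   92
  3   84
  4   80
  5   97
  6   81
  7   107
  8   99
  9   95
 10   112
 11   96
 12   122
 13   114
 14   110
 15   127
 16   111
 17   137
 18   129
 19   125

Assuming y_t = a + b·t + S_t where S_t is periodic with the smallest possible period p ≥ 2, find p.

First differences y_{t+1} − y_t: 26, -8, -4, 17, -16, 26, -8, -4, 17, -16, 26, -8, …
The difference pattern repeats every 5 terms and not for any smaller step, so p = 5.

5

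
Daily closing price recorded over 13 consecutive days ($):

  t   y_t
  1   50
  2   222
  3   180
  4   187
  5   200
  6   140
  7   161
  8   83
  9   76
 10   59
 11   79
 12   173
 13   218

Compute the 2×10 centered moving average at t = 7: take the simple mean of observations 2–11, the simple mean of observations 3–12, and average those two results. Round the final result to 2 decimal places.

Sum over 2–11: 222 + 180 + 187 + 200 + 140 + 161 + 83 + 76 + 59 + 79 = 1387
Sum over 3–12: 180 + 187 + 200 + 140 + 161 + 83 + 76 + 59 + 79 + 173 = 1338
CMA at t=7 = (1387 + 1338) / (2·10) = 2725 / 20 = 136.25

136.25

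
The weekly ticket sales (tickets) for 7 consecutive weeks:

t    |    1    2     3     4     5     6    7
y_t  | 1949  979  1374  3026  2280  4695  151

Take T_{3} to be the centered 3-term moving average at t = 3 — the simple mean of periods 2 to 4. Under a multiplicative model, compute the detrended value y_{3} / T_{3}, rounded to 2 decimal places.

0.77

Trend T_3 = (979 + 1374 + 3026) / 3 = 5379/3 = 1793.0000
Ratio to trend: 1374 / 1793.0000 = 0.77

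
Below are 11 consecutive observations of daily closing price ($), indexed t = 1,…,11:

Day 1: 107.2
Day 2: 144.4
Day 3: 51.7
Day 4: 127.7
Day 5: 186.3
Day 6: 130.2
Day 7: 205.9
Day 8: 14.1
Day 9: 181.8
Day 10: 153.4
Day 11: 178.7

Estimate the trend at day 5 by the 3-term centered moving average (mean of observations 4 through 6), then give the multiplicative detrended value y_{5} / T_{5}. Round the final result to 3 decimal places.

Trend T_5 = (127.7 + 186.3 + 130.2) / 3 = 444.2/3 = 148.06667
Ratio to trend: 186.3 / 148.06667 = 1.258

1.258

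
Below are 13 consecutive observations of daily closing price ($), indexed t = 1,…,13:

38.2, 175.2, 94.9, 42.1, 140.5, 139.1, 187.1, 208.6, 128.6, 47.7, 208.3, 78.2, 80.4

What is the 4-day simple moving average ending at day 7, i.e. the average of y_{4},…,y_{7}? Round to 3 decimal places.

127.200

Sum of periods 4–7: 42.1 + 140.5 + 139.1 + 187.1 = 508.8
Divide by 4: 508.8 / 4 = 127.200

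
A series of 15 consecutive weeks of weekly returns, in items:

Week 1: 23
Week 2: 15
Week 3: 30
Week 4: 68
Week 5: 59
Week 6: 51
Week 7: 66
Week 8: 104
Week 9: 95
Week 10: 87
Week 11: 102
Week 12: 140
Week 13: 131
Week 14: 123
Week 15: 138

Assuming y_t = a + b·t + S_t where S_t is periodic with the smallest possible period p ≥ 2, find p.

4

First differences y_{t+1} − y_t: -8, 15, 38, -9, -8, 15, 38, -9, -8, 15, …
The difference pattern repeats every 4 terms and not for any smaller step, so p = 4.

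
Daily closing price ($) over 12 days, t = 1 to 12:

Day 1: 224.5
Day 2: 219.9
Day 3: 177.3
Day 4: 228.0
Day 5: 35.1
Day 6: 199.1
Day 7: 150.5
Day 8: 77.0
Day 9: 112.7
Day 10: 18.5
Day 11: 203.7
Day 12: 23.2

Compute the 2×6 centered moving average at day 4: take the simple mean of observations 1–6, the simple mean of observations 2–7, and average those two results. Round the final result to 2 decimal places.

Sum over 1–6: 224.5 + 219.9 + 177.3 + 228.0 + 35.1 + 199.1 = 1083.9
Sum over 2–7: 219.9 + 177.3 + 228.0 + 35.1 + 199.1 + 150.5 = 1009.9
CMA at t=4 = (1083.9 + 1009.9) / (2·6) = 2093.8 / 12 = 174.48

174.48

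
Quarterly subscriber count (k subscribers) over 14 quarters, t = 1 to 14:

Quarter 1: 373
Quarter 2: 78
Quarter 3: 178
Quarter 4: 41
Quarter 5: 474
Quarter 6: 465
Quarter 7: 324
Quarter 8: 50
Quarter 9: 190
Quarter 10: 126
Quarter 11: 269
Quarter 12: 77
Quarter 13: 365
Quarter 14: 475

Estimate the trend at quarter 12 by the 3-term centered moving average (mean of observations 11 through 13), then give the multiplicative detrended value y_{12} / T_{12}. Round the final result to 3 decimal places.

0.325

Trend T_12 = (269 + 77 + 365) / 3 = 711/3 = 237.00000
Ratio to trend: 77 / 237.00000 = 0.325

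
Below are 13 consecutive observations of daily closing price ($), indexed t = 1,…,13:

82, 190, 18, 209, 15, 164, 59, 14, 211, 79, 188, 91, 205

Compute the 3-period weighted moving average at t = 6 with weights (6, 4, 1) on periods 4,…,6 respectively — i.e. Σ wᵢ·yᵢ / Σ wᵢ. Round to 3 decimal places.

Weighted sum: 6·209 + 4·15 + 1·164 = 1254 + 60 + 164 = 1478
Weight total: 6 + 4 + 1 = 11
WMA = 1478 / 11 = 134.364

134.364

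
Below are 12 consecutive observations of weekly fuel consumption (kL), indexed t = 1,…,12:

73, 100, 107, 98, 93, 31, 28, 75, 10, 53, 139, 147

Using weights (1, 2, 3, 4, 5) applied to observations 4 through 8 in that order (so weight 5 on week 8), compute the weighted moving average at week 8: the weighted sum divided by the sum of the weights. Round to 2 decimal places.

Weighted sum: 1·98 + 2·93 + 3·31 + 4·28 + 5·75 = 98 + 186 + 93 + 112 + 375 = 864
Weight total: 1 + 2 + 3 + 4 + 5 = 15
WMA = 864 / 15 = 57.60

57.60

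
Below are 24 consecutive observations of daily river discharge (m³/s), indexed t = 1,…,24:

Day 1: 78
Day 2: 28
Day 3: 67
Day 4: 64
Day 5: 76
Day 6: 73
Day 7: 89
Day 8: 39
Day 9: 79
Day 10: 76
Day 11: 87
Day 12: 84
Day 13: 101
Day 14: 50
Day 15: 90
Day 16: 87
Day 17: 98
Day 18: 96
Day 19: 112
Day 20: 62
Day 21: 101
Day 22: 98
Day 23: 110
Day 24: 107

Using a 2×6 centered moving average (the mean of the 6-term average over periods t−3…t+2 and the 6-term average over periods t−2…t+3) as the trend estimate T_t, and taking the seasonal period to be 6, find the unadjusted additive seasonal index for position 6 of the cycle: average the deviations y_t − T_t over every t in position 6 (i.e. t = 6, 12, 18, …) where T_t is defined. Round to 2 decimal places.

Season position 6 occurs at t = 6, 12, 18 (where T_t is defined).
t=6: T_6 = 69.0000; y_6 − T_6 = 73 − 69.0000 = 4.0000
t=12: T_12 = 80.4167; y_12 − T_12 = 84 − 80.4167 = 3.5833
t=18: T_18 = 91.7500; y_18 − T_18 = 96 − 91.7500 = 4.2500
Mean deviation: (4.0000 + 3.5833 + 4.2500) / 3 = 3.94

3.94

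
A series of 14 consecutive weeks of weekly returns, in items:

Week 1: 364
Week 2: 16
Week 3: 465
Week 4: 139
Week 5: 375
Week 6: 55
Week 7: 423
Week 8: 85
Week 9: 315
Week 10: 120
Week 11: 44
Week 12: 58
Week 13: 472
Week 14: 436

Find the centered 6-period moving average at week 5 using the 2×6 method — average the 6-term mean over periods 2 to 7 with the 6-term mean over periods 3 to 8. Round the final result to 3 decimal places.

Sum over 2–7: 16 + 465 + 139 + 375 + 55 + 423 = 1473
Sum over 3–8: 465 + 139 + 375 + 55 + 423 + 85 = 1542
CMA at t=5 = (1473 + 1542) / (2·6) = 3015 / 12 = 251.250

251.250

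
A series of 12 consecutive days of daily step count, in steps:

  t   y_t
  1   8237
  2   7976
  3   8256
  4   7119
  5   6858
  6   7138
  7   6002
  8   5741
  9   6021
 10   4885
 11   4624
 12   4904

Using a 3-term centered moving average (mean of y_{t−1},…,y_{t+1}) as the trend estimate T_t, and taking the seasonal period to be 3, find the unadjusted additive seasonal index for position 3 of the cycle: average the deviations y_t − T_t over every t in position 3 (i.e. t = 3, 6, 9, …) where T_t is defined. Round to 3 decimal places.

Season position 3 occurs at t = 3, 6, 9 (where T_t is defined).
t=3: T_3 = 7783.66667; y_3 − T_3 = 8256 − 7783.66667 = 472.33333
t=6: T_6 = 6666.00000; y_6 − T_6 = 7138 − 6666.00000 = 472.00000
t=9: T_9 = 5549.00000; y_9 − T_9 = 6021 − 5549.00000 = 472.00000
Mean deviation: (472.33333 + 472.00000 + 472.00000) / 3 = 472.111

472.111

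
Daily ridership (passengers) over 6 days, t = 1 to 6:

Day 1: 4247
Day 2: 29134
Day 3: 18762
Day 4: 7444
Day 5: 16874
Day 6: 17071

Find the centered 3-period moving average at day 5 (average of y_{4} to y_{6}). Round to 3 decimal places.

Sum of periods 4–6: 7444 + 16874 + 17071 = 41389
Divide by 3: 41389 / 3 = 13796.333

13796.333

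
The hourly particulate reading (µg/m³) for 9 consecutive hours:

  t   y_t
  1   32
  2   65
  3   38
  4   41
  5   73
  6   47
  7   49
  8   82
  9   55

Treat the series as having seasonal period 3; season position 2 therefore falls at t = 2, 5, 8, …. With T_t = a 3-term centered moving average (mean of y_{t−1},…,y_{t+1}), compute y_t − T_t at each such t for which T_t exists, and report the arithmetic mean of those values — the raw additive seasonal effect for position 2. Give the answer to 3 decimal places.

19.778

Season position 2 occurs at t = 2, 5, 8 (where T_t is defined).
t=2: T_2 = 45.00000; y_2 − T_2 = 65 − 45.00000 = 20.00000
t=5: T_5 = 53.66667; y_5 − T_5 = 73 − 53.66667 = 19.33333
t=8: T_8 = 62.00000; y_8 − T_8 = 82 − 62.00000 = 20.00000
Mean deviation: (20.00000 + 19.33333 + 20.00000) / 3 = 19.778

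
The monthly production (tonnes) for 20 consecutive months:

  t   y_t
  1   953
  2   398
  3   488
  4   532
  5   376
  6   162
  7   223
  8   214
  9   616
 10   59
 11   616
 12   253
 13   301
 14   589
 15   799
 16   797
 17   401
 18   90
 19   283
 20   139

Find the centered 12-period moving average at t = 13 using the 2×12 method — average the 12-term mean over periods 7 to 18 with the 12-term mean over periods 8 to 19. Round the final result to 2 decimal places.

Sum over 7–18: 223 + 214 + 616 + 59 + 616 + 253 + 301 + 589 + 799 + 797 + 401 + 90 = 4958
Sum over 8–19: 214 + 616 + 59 + 616 + 253 + 301 + 589 + 799 + 797 + 401 + 90 + 283 = 5018
CMA at t=13 = (4958 + 5018) / (2·12) = 9976 / 24 = 415.67

415.67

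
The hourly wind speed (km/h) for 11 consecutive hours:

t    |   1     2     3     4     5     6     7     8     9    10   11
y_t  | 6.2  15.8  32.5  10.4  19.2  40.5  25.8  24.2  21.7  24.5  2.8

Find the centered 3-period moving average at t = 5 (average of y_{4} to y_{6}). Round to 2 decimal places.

Sum of periods 4–6: 10.4 + 19.2 + 40.5 = 70.1
Divide by 3: 70.1 / 3 = 23.37

23.37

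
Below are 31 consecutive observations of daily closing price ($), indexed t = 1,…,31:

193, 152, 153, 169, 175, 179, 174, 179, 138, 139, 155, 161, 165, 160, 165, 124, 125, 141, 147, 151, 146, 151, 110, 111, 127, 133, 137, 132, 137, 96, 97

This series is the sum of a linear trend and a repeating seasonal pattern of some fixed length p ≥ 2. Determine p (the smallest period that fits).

7

First differences y_{t+1} − y_t: -41, 1, 16, 6, 4, -5, 5, -41, 1, 16, 6, 4, -5, 5, -41, 1, …
The difference pattern repeats every 7 terms and not for any smaller step, so p = 7.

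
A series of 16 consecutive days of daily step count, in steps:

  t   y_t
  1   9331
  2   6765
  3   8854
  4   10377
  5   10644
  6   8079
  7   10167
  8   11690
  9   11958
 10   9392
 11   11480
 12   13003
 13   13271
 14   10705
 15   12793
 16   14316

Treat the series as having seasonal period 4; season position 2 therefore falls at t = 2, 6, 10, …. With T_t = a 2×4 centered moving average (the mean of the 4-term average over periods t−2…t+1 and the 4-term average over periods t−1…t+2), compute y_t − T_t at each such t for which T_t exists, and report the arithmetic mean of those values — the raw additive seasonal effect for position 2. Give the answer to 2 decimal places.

-1902.04

Season position 2 occurs at t = 6, 10, 14 (where T_t is defined).
t=6: T_6 = 9980.8750; y_6 − T_6 = 8079 − 9980.8750 = -1901.8750
t=10: T_10 = 11294.1250; y_10 − T_10 = 9392 − 11294.1250 = -1902.1250
t=14: T_14 = 12607.1250; y_14 − T_14 = 10705 − 12607.1250 = -1902.1250
Mean deviation: (-1901.8750 + -1902.1250 + -1902.1250) / 3 = -1902.04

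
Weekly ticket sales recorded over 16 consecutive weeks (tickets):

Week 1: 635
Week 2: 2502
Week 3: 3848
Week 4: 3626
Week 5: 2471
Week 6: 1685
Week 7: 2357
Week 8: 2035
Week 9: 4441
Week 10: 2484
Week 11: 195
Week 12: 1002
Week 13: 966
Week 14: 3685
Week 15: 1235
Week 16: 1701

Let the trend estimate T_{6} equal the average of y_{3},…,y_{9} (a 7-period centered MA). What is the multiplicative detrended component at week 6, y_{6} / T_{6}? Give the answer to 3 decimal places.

0.576

Trend T_6 = (3848 + 3626 + 2471 + 1685 + 2357 + 2035 + 4441) / 7 = 20463/7 = 2923.28571
Ratio to trend: 1685 / 2923.28571 = 0.576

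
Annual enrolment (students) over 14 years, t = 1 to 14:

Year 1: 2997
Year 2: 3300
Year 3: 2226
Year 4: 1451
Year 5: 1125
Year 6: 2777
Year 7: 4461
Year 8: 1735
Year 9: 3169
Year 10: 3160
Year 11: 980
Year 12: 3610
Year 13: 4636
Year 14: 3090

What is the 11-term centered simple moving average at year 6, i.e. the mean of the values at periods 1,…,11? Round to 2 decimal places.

2489.18

Sum of periods 1–11: 2997 + 3300 + 2226 + 1451 + 1125 + 2777 + 4461 + 1735 + 3169 + 3160 + 980 = 27381
Divide by 11: 27381 / 11 = 2489.18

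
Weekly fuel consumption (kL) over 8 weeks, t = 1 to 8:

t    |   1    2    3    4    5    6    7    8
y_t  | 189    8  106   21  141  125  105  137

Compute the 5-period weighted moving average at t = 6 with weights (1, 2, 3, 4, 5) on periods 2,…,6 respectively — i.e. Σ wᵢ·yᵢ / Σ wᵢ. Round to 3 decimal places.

98.133

Weighted sum: 1·8 + 2·106 + 3·21 + 4·141 + 5·125 = 8 + 212 + 63 + 564 + 625 = 1472
Weight total: 1 + 2 + 3 + 4 + 5 = 15
WMA = 1472 / 15 = 98.133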